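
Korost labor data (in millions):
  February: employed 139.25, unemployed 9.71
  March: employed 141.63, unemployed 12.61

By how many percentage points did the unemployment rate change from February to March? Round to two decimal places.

The unemployment rate changed by +1.66 percentage points.

February: labor force = 139.25 + 9.71 = 148.96; u = 9.71/148.96 = 6.52%.
March: labor force = 141.63 + 12.61 = 154.24; u = 12.61/154.24 = 8.18%.
Change = 8.18% − 6.52% = +1.66 pp.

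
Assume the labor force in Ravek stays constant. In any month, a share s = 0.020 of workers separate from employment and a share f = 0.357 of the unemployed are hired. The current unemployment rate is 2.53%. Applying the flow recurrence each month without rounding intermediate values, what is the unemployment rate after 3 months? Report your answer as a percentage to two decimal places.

With a fixed labor force, u_{t+1} = u_t + s·(1−u_t) − f·u_t = u_t·(1−s−f) + s.
Here 1−s−f = 0.623 and s = 0.020.
u_1 = 0.025300 × 0.623 + 0.020 = 0.035762.
u_2 = 0.035762 × 0.623 + 0.020 = 0.042280.
u_3 = 0.042280 × 0.623 + 0.020 = 0.046340.

Unemployment rate after three months ≈ 4.63%.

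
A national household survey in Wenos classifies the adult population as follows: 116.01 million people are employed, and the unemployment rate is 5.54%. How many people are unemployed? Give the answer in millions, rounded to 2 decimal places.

Let U be the number unemployed. The labor force is E + U, and U/(E+U) = 0.0554.
So U = 0.0554 × 116.01 / (1 − 0.0554) = 6.4270 / 0.9446 ≈ 6.80 million.

About 6.80 million are unemployed.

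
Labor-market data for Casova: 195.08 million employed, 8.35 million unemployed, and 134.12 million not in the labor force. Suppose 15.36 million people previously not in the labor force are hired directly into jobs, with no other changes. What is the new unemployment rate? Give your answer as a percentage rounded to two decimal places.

New unemployment rate ≈ 3.82%.

Initially, labor force = 195.08 + 8.35 = 203.43 million, so u = 8.35/203.43 = 4.10%.
After the change, employed and labor force both rise by 15.36; unemployed unchanged → E = 210.44, U = 8.35, labor force = 218.79 million.
New unemployment rate = 8.35 / 218.79 = 3.82%.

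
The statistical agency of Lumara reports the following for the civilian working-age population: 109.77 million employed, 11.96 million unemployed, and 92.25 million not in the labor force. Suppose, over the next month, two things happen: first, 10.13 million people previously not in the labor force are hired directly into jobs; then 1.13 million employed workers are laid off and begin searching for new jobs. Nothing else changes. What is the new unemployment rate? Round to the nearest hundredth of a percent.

Initially, labor force = 109.77 + 11.96 = 121.73 million, so u = 11.96/121.73 = 9.83%.
After the first change, employed and labor force both rise by 10.13; unemployed unchanged → E = 119.90, U = 11.96, labor force = 131.86 million.
After the second change, employed falls and unemployed rises by 1.13; labor force unchanged → E = 118.77, U = 13.09, labor force = 131.86 million.
New unemployment rate = 13.09 / 131.86 = 9.93%.

New unemployment rate ≈ 9.93%.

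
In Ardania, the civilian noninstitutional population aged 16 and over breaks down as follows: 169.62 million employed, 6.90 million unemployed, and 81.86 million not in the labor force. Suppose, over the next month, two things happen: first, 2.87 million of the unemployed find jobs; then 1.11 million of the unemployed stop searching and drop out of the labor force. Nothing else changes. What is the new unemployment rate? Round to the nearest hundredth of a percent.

Initially, labor force = 169.62 + 6.90 = 176.52 million, so u = 6.90/176.52 = 3.91%.
After the first change, unemployed falls and employed rises by 2.87; labor force unchanged → E = 172.49, U = 4.03, labor force = 176.52 million.
After the second change, unemployed and labor force both fall by 1.11 → E = 172.49, U = 2.92, labor force = 175.41 million.
New unemployment rate = 2.92 / 175.41 = 1.66%.

New unemployment rate ≈ 1.66%.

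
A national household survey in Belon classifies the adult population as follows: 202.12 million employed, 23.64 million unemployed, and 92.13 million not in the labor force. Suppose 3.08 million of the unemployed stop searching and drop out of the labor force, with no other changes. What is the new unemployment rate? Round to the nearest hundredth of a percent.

New unemployment rate ≈ 9.23%.

Initially, labor force = 202.12 + 23.64 = 225.76 million, so u = 23.64/225.76 = 10.47%.
After the change, unemployed and labor force both fall by 3.08 → E = 202.12, U = 20.56, labor force = 222.68 million.
New unemployment rate = 20.56 / 222.68 = 9.23%.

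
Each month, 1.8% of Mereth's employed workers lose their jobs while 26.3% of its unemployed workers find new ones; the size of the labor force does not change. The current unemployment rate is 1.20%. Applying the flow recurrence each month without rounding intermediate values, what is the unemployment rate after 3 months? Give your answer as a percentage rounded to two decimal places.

With a fixed labor force, u_{t+1} = u_t + s·(1−u_t) − f·u_t = u_t·(1−s−f) + s.
Here 1−s−f = 0.719 and s = 0.018.
u_1 = 0.012000 × 0.719 + 0.018 = 0.026628.
u_2 = 0.026628 × 0.719 + 0.018 = 0.037146.
u_3 = 0.037146 × 0.719 + 0.018 = 0.044708.

Unemployment rate after three months ≈ 4.47%.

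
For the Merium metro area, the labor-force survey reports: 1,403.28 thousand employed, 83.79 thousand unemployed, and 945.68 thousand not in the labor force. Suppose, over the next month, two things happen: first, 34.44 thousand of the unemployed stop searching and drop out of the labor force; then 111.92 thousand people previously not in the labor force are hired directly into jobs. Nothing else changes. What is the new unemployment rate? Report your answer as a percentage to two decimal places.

Initially, labor force = 1,403.28 + 83.79 = 1,487.07 thousand, so u = 83.79/1,487.07 = 5.63%.
After the first change, unemployed and labor force both fall by 34.44 → E = 1,403.28, U = 49.35, labor force = 1,452.63 thousand.
After the second change, employed and labor force both rise by 111.92; unemployed unchanged → E = 1,515.20, U = 49.35, labor force = 1,564.55 thousand.
New unemployment rate = 49.35 / 1,564.55 = 3.15%.

New unemployment rate ≈ 3.15%.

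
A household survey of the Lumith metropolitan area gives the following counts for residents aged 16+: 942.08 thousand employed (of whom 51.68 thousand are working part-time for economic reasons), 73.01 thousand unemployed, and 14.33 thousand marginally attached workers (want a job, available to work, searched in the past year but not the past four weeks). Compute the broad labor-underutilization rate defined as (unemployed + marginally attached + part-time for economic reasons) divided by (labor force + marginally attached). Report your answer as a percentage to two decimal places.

Labor force = 942.08 + 73.01 = 1,015.09 thousand.
Numerator = 73.01 + 14.33 + 51.68 = 139.02 thousand.
Denominator = 1,015.09 + 14.33 = 1,029.42 thousand.
Broad rate = 139.02 / 1,029.42 = 13.50%.

Broad underutilization rate ≈ 13.50%.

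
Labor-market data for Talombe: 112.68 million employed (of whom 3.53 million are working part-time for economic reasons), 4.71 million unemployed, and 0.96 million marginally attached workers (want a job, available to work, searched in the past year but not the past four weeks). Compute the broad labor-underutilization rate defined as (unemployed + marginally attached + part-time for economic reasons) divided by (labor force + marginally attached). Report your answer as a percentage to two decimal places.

Broad underutilization rate ≈ 7.77%.

Labor force = 112.68 + 4.71 = 117.39 million.
Numerator = 4.71 + 0.96 + 3.53 = 9.20 million.
Denominator = 117.39 + 0.96 = 118.35 million.
Broad rate = 9.20 / 118.35 = 7.77%.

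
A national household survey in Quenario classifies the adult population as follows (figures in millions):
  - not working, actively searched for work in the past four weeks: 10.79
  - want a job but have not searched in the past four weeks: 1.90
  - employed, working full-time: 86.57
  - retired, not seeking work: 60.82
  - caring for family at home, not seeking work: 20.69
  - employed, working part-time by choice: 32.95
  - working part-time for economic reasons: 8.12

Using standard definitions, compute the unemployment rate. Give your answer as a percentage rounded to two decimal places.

Unemployment rate ≈ 7.79%.

Employed = 86.57 + 32.95 + 8.12 = 127.64 million (anyone who worked, including part-time for economic reasons, counts as employed).
Unemployed = 10.79 million.
Labor force = 127.64 + 10.79 = 138.43 million.
Unemployment rate = 10.79 / 138.43 = 7.79%.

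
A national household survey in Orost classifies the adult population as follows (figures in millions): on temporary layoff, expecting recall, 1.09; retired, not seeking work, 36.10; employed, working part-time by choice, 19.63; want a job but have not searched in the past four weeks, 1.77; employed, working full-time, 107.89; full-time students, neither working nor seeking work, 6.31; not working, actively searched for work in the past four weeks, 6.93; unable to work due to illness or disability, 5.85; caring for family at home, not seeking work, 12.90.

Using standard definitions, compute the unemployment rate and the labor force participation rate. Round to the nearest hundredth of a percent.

Unemployment rate ≈ 5.92%; labor force participation rate ≈ 68.29%.

Employed = 19.63 + 107.89 = 127.52 million.
Unemployed = 1.09 + 6.93 = 8.02 million (jobless and actively searching, or on temporary layoff).
Labor force = 127.52 + 8.02 = 135.54 million.
Not in labor force = 36.10 + 1.77 + 6.31 + 5.85 + 12.90 = 62.93 million (those not working and not actively searching are outside the labor force — including those who want a job but have given up searching).
Civilian working-age population = 135.54 + 62.93 = 198.47 million.
Unemployment rate = 8.02 / 135.54 = 5.92%.
Labor force participation rate = 135.54 / 198.47 = 68.29%.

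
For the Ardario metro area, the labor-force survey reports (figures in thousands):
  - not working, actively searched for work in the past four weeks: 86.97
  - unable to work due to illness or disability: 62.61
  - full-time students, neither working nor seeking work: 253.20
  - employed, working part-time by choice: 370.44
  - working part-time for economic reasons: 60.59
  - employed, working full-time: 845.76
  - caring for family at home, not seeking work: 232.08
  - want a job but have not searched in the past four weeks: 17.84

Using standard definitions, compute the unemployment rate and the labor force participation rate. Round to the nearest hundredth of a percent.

Unemployment rate ≈ 6.38%; labor force participation rate ≈ 70.68%.

Employed = 370.44 + 60.59 + 845.76 = 1,276.79 thousand (anyone who worked, including part-time for economic reasons, counts as employed).
Unemployed = 86.97 thousand.
Labor force = 1,276.79 + 86.97 = 1,363.76 thousand.
Not in labor force = 62.61 + 253.20 + 232.08 + 17.84 = 565.73 thousand (those not working and not actively searching are outside the labor force — including those who want a job but have given up searching).
Civilian working-age population = 1,363.76 + 565.73 = 1,929.49 thousand.
Unemployment rate = 86.97 / 1,363.76 = 6.38%.
Labor force participation rate = 1,363.76 / 1,929.49 = 70.68%.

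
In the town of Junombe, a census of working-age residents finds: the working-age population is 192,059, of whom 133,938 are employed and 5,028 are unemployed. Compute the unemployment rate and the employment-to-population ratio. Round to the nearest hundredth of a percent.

Unemployment rate ≈ 3.62%; employment-population ratio ≈ 69.74%.

Labor force = employed + unemployed = 133,938 + 5,028 = 138,966.
Unemployment rate = 5,028 / 138,966 = 3.62%.
Employment-population ratio = 133,938 / 192,059 = 69.74%.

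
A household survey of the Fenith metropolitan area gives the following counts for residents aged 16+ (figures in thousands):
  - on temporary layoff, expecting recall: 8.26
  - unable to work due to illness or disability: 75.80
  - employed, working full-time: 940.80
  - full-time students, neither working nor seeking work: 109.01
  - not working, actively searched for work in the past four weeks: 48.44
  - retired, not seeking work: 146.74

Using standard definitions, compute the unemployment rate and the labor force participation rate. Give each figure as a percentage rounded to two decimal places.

Unemployment rate ≈ 5.68%; labor force participation rate ≈ 75.05%.

Employed = 940.80 thousand.
Unemployed = 8.26 + 48.44 = 56.70 thousand (jobless and actively searching, or on temporary layoff).
Labor force = 940.80 + 56.70 = 997.50 thousand.
Not in labor force = 75.80 + 109.01 + 146.74 = 331.55 thousand (those not working and not actively searching are outside the labor force).
Civilian working-age population = 997.50 + 331.55 = 1,329.05 thousand.
Unemployment rate = 56.70 / 997.50 = 5.68%.
Labor force participation rate = 997.50 / 1,329.05 = 75.05%.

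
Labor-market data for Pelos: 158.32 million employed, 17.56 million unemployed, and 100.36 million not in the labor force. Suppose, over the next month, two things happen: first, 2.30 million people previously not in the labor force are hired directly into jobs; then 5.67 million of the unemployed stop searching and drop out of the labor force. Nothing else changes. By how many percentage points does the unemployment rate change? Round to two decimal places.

Initially, labor force = 158.32 + 17.56 = 175.88 million, so u = 17.56/175.88 = 9.98%.
After the first change, employed and labor force both rise by 2.30; unemployed unchanged → E = 160.62, U = 17.56, labor force = 178.18 million.
After the second change, unemployed and labor force both fall by 5.67 → E = 160.62, U = 11.89, labor force = 172.51 million.
New unemployment rate = 11.89 / 172.51 = 6.89%.
Change = 6.89% − 9.98% = −3.09 percentage points.

The unemployment rate changes by −3.09 percentage points.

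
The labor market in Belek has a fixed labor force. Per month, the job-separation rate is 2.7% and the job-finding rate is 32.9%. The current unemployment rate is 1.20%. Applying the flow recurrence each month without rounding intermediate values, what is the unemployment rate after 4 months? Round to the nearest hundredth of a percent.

With a fixed labor force, u_{t+1} = u_t + s·(1−u_t) − f·u_t = u_t·(1−s−f) + s.
Here 1−s−f = 0.644 and s = 0.027.
u_1 = 0.012000 × 0.644 + 0.027 = 0.034728.
u_2 = 0.034728 × 0.644 + 0.027 = 0.049365.
u_3 = 0.049365 × 0.644 + 0.027 = 0.058791.
u_4 = 0.058791 × 0.644 + 0.027 = 0.064861.

Unemployment rate after four months ≈ 6.49%.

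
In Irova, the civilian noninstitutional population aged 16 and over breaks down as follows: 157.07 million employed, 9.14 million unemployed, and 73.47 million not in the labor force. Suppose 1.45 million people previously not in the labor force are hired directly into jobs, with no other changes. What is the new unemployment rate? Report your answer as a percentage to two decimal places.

Initially, labor force = 157.07 + 9.14 = 166.21 million, so u = 9.14/166.21 = 5.50%.
After the change, employed and labor force both rise by 1.45; unemployed unchanged → E = 158.52, U = 9.14, labor force = 167.66 million.
New unemployment rate = 9.14 / 167.66 = 5.45%.

New unemployment rate ≈ 5.45%.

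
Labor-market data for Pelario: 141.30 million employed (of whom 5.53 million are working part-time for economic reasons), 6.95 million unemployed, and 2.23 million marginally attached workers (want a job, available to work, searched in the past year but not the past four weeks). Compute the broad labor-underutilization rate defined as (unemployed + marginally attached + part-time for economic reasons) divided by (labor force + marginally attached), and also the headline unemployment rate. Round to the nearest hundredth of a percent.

Broad underutilization rate ≈ 9.78%; headline unemployment rate ≈ 4.69%.

Labor force = 141.30 + 6.95 = 148.25 million.
Numerator = 6.95 + 2.23 + 5.53 = 14.71 million.
Denominator = 148.25 + 2.23 = 150.48 million.
Broad rate = 14.71 / 150.48 = 9.78%.
Headline unemployment rate = 6.95 / 148.25 = 4.69%.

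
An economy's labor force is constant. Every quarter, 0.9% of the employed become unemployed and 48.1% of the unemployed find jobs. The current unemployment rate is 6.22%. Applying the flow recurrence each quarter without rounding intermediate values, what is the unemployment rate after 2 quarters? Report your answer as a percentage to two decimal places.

With a fixed labor force, u_{t+1} = u_t + s·(1−u_t) − f·u_t = u_t·(1−s−f) + s.
Here 1−s−f = 0.510 and s = 0.009.
u_1 = 0.062200 × 0.510 + 0.009 = 0.040722.
u_2 = 0.040722 × 0.510 + 0.009 = 0.029768.

Unemployment rate after two quarters ≈ 2.98%.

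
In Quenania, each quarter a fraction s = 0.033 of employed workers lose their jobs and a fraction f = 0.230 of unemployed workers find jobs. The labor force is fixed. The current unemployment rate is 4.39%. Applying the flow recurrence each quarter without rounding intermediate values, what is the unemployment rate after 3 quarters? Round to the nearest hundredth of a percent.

Unemployment rate after three quarters ≈ 9.28%.

With a fixed labor force, u_{t+1} = u_t + s·(1−u_t) − f·u_t = u_t·(1−s−f) + s.
Here 1−s−f = 0.737 and s = 0.033.
u_1 = 0.043900 × 0.737 + 0.033 = 0.065354.
u_2 = 0.065354 × 0.737 + 0.033 = 0.081166.
u_3 = 0.081166 × 0.737 + 0.033 = 0.092819.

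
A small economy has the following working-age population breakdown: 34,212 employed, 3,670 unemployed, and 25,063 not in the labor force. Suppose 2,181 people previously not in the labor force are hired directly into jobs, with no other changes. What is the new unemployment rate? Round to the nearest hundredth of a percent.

New unemployment rate ≈ 9.16%.

Initially, labor force = 34,212 + 3,670 = 37,882, so u = 3,670/37,882 = 9.69%.
After the change, employed and labor force both rise by 2,181; unemployed unchanged → E = 36,393, U = 3,670, labor force = 40,063.
New unemployment rate = 3,670 / 40,063 = 9.16%.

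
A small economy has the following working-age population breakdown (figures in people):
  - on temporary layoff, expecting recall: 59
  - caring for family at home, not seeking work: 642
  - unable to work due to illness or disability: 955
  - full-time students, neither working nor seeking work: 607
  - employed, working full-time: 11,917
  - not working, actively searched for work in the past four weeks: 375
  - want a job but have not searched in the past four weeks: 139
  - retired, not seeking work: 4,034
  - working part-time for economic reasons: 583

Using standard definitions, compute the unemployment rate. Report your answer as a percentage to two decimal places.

Employed = 11,917 + 583 = 12,500 (anyone who worked, including part-time for economic reasons, counts as employed).
Unemployed = 59 + 375 = 434 (jobless and actively searching, or on temporary layoff).
Labor force = 12,500 + 434 = 12,934.
Unemployment rate = 434 / 12,934 = 3.36%.

Unemployment rate ≈ 3.36%.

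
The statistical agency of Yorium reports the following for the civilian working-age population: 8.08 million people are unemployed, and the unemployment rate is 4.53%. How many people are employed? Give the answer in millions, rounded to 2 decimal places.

Labor force = U / u = 8.08 / 0.0453 ≈ 178.37 million.
Employed = labor force − unemployed = 178.37 − 8.08 = 170.29 million.

About 170.29 million are employed.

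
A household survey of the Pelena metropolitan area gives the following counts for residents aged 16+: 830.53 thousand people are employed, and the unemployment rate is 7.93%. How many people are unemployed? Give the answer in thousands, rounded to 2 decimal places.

Let U be the number unemployed. The labor force is E + U, and U/(E+U) = 0.0793.
So U = 0.0793 × 830.53 / (1 − 0.0793) = 65.8610 / 0.9207 ≈ 71.53 thousand.

About 71.53 thousand are unemployed.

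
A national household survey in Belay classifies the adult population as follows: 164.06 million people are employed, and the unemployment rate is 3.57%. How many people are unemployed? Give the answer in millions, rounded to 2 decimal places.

About 6.07 million are unemployed.

Let U be the number unemployed. The labor force is E + U, and U/(E+U) = 0.0357.
So U = 0.0357 × 164.06 / (1 − 0.0357) = 5.8569 / 0.9643 ≈ 6.07 million.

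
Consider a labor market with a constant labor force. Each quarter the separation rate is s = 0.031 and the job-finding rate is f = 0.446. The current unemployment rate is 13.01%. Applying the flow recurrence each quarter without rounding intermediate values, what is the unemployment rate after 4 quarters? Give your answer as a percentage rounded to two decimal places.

Unemployment rate after four quarters ≈ 6.99%.

With a fixed labor force, u_{t+1} = u_t + s·(1−u_t) − f·u_t = u_t·(1−s−f) + s.
Here 1−s−f = 0.523 and s = 0.031.
u_1 = 0.130100 × 0.523 + 0.031 = 0.099042.
u_2 = 0.099042 × 0.523 + 0.031 = 0.082799.
u_3 = 0.082799 × 0.523 + 0.031 = 0.074304.
u_4 = 0.074304 × 0.523 + 0.031 = 0.069861.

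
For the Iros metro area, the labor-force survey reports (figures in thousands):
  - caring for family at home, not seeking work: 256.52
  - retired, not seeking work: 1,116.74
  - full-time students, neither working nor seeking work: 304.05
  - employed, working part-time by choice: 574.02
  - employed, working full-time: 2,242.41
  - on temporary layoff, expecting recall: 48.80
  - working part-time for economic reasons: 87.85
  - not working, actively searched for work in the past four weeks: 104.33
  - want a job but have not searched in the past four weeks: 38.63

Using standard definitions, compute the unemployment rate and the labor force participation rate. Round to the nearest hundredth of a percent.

Employed = 574.02 + 2,242.41 + 87.85 = 2,904.28 thousand (anyone who worked, including part-time for economic reasons, counts as employed).
Unemployed = 48.80 + 104.33 = 153.13 thousand (jobless and actively searching, or on temporary layoff).
Labor force = 2,904.28 + 153.13 = 3,057.41 thousand.
Not in labor force = 256.52 + 1,116.74 + 304.05 + 38.63 = 1,715.94 thousand (those not working and not actively searching are outside the labor force — including those who want a job but have given up searching).
Civilian working-age population = 3,057.41 + 1,715.94 = 4,773.35 thousand.
Unemployment rate = 153.13 / 3,057.41 = 5.01%.
Labor force participation rate = 3,057.41 / 4,773.35 = 64.05%.

Unemployment rate ≈ 5.01%; labor force participation rate ≈ 64.05%.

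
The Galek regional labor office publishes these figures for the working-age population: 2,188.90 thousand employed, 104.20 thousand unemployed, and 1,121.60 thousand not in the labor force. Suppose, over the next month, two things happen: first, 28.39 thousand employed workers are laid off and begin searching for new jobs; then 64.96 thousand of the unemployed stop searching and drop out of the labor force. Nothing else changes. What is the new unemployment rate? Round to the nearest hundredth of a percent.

New unemployment rate ≈ 3.04%.

Initially, labor force = 2,188.90 + 104.20 = 2,293.10 thousand, so u = 104.20/2,293.10 = 4.54%.
After the first change, employed falls and unemployed rises by 28.39; labor force unchanged → E = 2,160.51, U = 132.59, labor force = 2,293.10 thousand.
After the second change, unemployed and labor force both fall by 64.96 → E = 2,160.51, U = 67.63, labor force = 2,228.14 thousand.
New unemployment rate = 67.63 / 2,228.14 = 3.04%.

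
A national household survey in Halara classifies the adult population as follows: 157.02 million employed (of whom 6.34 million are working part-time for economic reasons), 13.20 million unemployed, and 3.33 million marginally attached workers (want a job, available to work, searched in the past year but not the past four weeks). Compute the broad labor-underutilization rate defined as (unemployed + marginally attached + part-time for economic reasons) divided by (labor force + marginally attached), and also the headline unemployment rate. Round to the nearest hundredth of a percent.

Labor force = 157.02 + 13.20 = 170.22 million.
Numerator = 13.20 + 3.33 + 6.34 = 22.87 million.
Denominator = 170.22 + 3.33 = 173.55 million.
Broad rate = 22.87 / 173.55 = 13.18%.
Headline unemployment rate = 13.20 / 170.22 = 7.75%.

Broad underutilization rate ≈ 13.18%; headline unemployment rate ≈ 7.75%.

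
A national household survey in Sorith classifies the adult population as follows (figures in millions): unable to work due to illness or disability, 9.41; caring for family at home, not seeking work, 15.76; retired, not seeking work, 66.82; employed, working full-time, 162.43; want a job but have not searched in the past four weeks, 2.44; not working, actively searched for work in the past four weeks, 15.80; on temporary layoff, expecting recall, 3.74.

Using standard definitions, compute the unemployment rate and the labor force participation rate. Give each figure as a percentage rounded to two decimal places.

Employed = 162.43 million.
Unemployed = 15.80 + 3.74 = 19.54 million (jobless and actively searching, or on temporary layoff).
Labor force = 162.43 + 19.54 = 181.97 million.
Not in labor force = 9.41 + 15.76 + 66.82 + 2.44 = 94.43 million (those not working and not actively searching are outside the labor force — including those who want a job but have given up searching).
Civilian working-age population = 181.97 + 94.43 = 276.40 million.
Unemployment rate = 19.54 / 181.97 = 10.74%.
Labor force participation rate = 181.97 / 276.40 = 65.84%.

Unemployment rate ≈ 10.74%; labor force participation rate ≈ 65.84%.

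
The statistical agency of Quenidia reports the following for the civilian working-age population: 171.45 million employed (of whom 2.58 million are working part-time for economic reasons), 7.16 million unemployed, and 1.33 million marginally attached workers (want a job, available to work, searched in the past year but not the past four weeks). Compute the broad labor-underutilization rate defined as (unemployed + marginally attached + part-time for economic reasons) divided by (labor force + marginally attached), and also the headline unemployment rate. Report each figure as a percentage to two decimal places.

Broad underutilization rate ≈ 6.15%; headline unemployment rate ≈ 4.01%.

Labor force = 171.45 + 7.16 = 178.61 million.
Numerator = 7.16 + 1.33 + 2.58 = 11.07 million.
Denominator = 178.61 + 1.33 = 179.94 million.
Broad rate = 11.07 / 179.94 = 6.15%.
Headline unemployment rate = 7.16 / 178.61 = 4.01%.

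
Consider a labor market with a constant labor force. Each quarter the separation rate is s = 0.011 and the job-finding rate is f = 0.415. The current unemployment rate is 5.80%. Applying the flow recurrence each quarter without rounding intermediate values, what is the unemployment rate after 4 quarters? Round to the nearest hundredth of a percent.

Unemployment rate after four quarters ≈ 2.93%.

With a fixed labor force, u_{t+1} = u_t + s·(1−u_t) − f·u_t = u_t·(1−s−f) + s.
Here 1−s−f = 0.574 and s = 0.011.
u_1 = 0.058000 × 0.574 + 0.011 = 0.044292.
u_2 = 0.044292 × 0.574 + 0.011 = 0.036424.
u_3 = 0.036424 × 0.574 + 0.011 = 0.031907.
u_4 = 0.031907 × 0.574 + 0.011 = 0.029315.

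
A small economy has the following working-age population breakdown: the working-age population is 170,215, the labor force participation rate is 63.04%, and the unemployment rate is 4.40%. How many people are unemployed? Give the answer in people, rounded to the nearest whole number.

About 4,721 are unemployed.

Labor force = 0.6304 × 170,215 = 107,304.
Unemployed = 0.0440 × 107,304 ≈ 4,721.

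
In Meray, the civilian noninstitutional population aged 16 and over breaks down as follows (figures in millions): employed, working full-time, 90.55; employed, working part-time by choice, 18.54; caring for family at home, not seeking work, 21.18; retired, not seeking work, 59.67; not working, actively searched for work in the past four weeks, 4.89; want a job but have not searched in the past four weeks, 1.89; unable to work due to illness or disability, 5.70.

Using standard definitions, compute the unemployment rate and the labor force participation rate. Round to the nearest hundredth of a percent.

Unemployment rate ≈ 4.29%; labor force participation rate ≈ 56.31%.

Employed = 90.55 + 18.54 = 109.09 million.
Unemployed = 4.89 million.
Labor force = 109.09 + 4.89 = 113.98 million.
Not in labor force = 21.18 + 59.67 + 1.89 + 5.70 = 88.44 million (those not working and not actively searching are outside the labor force — including those who want a job but have given up searching).
Civilian working-age population = 113.98 + 88.44 = 202.42 million.
Unemployment rate = 4.89 / 113.98 = 4.29%.
Labor force participation rate = 113.98 / 202.42 = 56.31%.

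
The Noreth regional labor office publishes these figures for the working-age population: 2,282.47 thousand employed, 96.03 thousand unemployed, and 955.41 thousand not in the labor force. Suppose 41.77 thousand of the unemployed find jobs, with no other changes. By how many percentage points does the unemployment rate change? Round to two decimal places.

Initially, labor force = 2,282.47 + 96.03 = 2,378.50 thousand, so u = 96.03/2,378.50 = 4.04%.
After the change, unemployed falls and employed rises by 41.77; labor force unchanged → E = 2,324.24, U = 54.26, labor force = 2,378.50 thousand.
New unemployment rate = 54.26 / 2,378.50 = 2.28%.
Change = 2.28% − 4.04% = −1.76 percentage points.

The unemployment rate changes by −1.76 percentage points.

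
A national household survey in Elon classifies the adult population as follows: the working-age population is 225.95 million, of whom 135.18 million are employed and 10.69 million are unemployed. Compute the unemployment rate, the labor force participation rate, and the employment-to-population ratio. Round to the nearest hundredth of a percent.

Labor force = employed + unemployed = 135.18 + 10.69 = 145.87 million.
Unemployment rate = 10.69 / 145.87 = 7.33%.
Labor force participation rate = 145.87 / 225.95 = 64.56%.
Employment-population ratio = 135.18 / 225.95 = 59.83%.

Unemployment rate ≈ 7.33%; labor force participation rate ≈ 64.56%; employment-population ratio ≈ 59.83%.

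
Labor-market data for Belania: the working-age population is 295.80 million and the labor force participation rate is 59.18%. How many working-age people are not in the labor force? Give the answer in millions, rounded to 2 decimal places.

Share not in the labor force = 1 − 0.5918 = 0.4082.
Not in labor force = 0.4082 × 295.80 ≈ 120.75 million.

About 120.75 million are not in the labor force.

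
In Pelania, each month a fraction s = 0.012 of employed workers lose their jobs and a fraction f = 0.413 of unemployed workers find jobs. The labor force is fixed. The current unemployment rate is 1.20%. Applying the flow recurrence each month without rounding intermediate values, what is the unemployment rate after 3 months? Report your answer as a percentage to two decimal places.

Unemployment rate after three months ≈ 2.51%.

With a fixed labor force, u_{t+1} = u_t + s·(1−u_t) − f·u_t = u_t·(1−s−f) + s.
Here 1−s−f = 0.575 and s = 0.012.
u_1 = 0.012000 × 0.575 + 0.012 = 0.018900.
u_2 = 0.018900 × 0.575 + 0.012 = 0.022867.
u_3 = 0.022867 × 0.575 + 0.012 = 0.025149.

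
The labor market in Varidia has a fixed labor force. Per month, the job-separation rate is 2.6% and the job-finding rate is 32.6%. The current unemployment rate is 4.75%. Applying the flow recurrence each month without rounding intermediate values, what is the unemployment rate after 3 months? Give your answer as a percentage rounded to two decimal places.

Unemployment rate after three months ≈ 6.67%.

With a fixed labor force, u_{t+1} = u_t + s·(1−u_t) − f·u_t = u_t·(1−s−f) + s.
Here 1−s−f = 0.648 and s = 0.026.
u_1 = 0.047500 × 0.648 + 0.026 = 0.056780.
u_2 = 0.056780 × 0.648 + 0.026 = 0.062793.
u_3 = 0.062793 × 0.648 + 0.026 = 0.066690.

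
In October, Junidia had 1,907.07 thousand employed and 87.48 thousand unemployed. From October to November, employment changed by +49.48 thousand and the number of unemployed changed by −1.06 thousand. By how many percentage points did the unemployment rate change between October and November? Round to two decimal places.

The unemployment rate changed by −0.16 percentage points.

October: labor force = 1,907.07 + 87.48 = 1,994.55; u = 87.48/1,994.55 = 4.39%.
November: labor force = 1,956.55 + 86.42 = 2,042.97; u = 86.42/2,042.97 = 4.23%.
Change = 4.23% − 4.39% = −0.16 pp.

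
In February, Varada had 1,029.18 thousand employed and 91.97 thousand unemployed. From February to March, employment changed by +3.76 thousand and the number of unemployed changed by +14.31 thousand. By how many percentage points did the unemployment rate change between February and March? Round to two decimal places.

The unemployment rate changed by +1.13 percentage points.

February: labor force = 1,029.18 + 91.97 = 1,121.15; u = 91.97/1,121.15 = 8.20%.
March: labor force = 1,032.94 + 106.28 = 1,139.22; u = 106.28/1,139.22 = 9.33%.
Change = 9.33% − 8.20% = +1.13 pp.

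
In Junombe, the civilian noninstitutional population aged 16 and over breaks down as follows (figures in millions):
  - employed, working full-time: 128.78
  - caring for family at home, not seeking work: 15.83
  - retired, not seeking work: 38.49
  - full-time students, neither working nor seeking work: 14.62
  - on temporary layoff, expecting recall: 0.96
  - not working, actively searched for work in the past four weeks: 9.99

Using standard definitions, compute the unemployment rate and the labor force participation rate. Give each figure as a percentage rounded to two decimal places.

Unemployment rate ≈ 7.84%; labor force participation rate ≈ 66.96%.

Employed = 128.78 million.
Unemployed = 0.96 + 9.99 = 10.95 million (jobless and actively searching, or on temporary layoff).
Labor force = 128.78 + 10.95 = 139.73 million.
Not in labor force = 15.83 + 38.49 + 14.62 = 68.94 million (those not working and not actively searching are outside the labor force).
Civilian working-age population = 139.73 + 68.94 = 208.67 million.
Unemployment rate = 10.95 / 139.73 = 7.84%.
Labor force participation rate = 139.73 / 208.67 = 66.96%.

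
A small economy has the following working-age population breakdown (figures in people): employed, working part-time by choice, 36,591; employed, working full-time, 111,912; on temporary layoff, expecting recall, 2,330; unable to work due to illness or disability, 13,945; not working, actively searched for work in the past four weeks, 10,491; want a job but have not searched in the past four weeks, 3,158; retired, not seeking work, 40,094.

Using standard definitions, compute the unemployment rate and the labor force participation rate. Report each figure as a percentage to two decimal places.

Employed = 36,591 + 111,912 = 148,503.
Unemployed = 2,330 + 10,491 = 12,821 (jobless and actively searching, or on temporary layoff).
Labor force = 148,503 + 12,821 = 161,324.
Not in labor force = 13,945 + 3,158 + 40,094 = 57,197 (those not working and not actively searching are outside the labor force — including those who want a job but have given up searching).
Civilian working-age population = 161,324 + 57,197 = 218,521.
Unemployment rate = 12,821 / 161,324 = 7.95%.
Labor force participation rate = 161,324 / 218,521 = 73.83%.

Unemployment rate ≈ 7.95%; labor force participation rate ≈ 73.83%.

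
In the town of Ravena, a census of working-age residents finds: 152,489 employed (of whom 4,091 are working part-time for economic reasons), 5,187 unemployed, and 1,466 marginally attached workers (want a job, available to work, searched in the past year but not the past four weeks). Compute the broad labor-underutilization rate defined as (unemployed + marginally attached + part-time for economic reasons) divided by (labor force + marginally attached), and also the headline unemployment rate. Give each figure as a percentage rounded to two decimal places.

Broad underutilization rate ≈ 6.75%; headline unemployment rate ≈ 3.29%.

Labor force = 152,489 + 5,187 = 157,676.
Numerator = 5,187 + 1,466 + 4,091 = 10,744.
Denominator = 157,676 + 1,466 = 159,142.
Broad rate = 10,744 / 159,142 = 6.75%.
Headline unemployment rate = 5,187 / 157,676 = 3.29%.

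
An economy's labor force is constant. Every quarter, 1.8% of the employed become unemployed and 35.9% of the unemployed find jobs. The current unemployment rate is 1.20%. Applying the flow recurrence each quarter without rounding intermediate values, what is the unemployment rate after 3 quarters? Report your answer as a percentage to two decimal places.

Unemployment rate after three quarters ≈ 3.91%.

With a fixed labor force, u_{t+1} = u_t + s·(1−u_t) − f·u_t = u_t·(1−s−f) + s.
Here 1−s−f = 0.623 and s = 0.018.
u_1 = 0.012000 × 0.623 + 0.018 = 0.025476.
u_2 = 0.025476 × 0.623 + 0.018 = 0.033872.
u_3 = 0.033872 × 0.623 + 0.018 = 0.039102.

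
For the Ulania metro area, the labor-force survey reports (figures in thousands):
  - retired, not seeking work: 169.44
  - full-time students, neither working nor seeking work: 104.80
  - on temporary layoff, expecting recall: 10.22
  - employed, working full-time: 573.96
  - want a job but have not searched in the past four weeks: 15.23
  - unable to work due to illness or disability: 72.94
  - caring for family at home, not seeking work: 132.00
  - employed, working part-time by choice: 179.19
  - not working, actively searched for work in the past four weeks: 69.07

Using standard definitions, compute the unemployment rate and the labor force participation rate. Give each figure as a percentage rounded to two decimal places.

Employed = 573.96 + 179.19 = 753.15 thousand.
Unemployed = 10.22 + 69.07 = 79.29 thousand (jobless and actively searching, or on temporary layoff).
Labor force = 753.15 + 79.29 = 832.44 thousand.
Not in labor force = 169.44 + 104.80 + 15.23 + 72.94 + 132.00 = 494.41 thousand (those not working and not actively searching are outside the labor force — including those who want a job but have given up searching).
Civilian working-age population = 832.44 + 494.41 = 1,326.85 thousand.
Unemployment rate = 79.29 / 832.44 = 9.53%.
Labor force participation rate = 832.44 / 1,326.85 = 62.74%.

Unemployment rate ≈ 9.53%; labor force participation rate ≈ 62.74%.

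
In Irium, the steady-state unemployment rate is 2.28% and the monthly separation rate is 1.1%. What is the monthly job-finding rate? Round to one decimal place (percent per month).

Job-finding rate ≈ 47.1% per month.

From u* = s/(s+f): f = s·(1−u)/u.
f = 1.1 × (1 − 0.0228) / 0.0228 = 1.0749 / 0.0228 ≈ 47.1% per month.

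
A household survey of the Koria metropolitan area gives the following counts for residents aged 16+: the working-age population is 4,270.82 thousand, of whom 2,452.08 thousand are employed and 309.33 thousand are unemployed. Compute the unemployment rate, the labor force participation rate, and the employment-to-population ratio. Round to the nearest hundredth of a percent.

Unemployment rate ≈ 11.20%; labor force participation rate ≈ 64.66%; employment-population ratio ≈ 57.41%.

Labor force = employed + unemployed = 2,452.08 + 309.33 = 2,761.41 thousand.
Unemployment rate = 309.33 / 2,761.41 = 11.20%.
Labor force participation rate = 2,761.41 / 4,270.82 = 64.66%.
Employment-population ratio = 2,452.08 / 4,270.82 = 57.41%.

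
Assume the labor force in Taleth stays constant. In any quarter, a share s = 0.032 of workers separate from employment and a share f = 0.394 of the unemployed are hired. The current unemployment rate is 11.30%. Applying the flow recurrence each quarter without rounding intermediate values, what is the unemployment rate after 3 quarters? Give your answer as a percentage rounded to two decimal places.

Unemployment rate after three quarters ≈ 8.23%.

With a fixed labor force, u_{t+1} = u_t + s·(1−u_t) − f·u_t = u_t·(1−s−f) + s.
Here 1−s−f = 0.574 and s = 0.032.
u_1 = 0.113000 × 0.574 + 0.032 = 0.096862.
u_2 = 0.096862 × 0.574 + 0.032 = 0.087599.
u_3 = 0.087599 × 0.574 + 0.032 = 0.082282.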